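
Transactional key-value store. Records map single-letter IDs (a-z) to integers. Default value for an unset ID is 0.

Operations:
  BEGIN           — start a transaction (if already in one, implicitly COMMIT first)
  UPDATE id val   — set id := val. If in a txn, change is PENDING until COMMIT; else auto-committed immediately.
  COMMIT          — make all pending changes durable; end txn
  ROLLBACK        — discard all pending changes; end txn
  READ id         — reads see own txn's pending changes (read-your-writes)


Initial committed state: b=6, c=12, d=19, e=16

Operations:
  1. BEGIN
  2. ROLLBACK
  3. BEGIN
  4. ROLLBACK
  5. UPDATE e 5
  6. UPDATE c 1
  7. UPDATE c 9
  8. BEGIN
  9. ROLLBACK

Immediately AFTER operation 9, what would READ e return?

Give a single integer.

Answer: 5

Derivation:
Initial committed: {b=6, c=12, d=19, e=16}
Op 1: BEGIN: in_txn=True, pending={}
Op 2: ROLLBACK: discarded pending []; in_txn=False
Op 3: BEGIN: in_txn=True, pending={}
Op 4: ROLLBACK: discarded pending []; in_txn=False
Op 5: UPDATE e=5 (auto-commit; committed e=5)
Op 6: UPDATE c=1 (auto-commit; committed c=1)
Op 7: UPDATE c=9 (auto-commit; committed c=9)
Op 8: BEGIN: in_txn=True, pending={}
Op 9: ROLLBACK: discarded pending []; in_txn=False
After op 9: visible(e) = 5 (pending={}, committed={b=6, c=9, d=19, e=5})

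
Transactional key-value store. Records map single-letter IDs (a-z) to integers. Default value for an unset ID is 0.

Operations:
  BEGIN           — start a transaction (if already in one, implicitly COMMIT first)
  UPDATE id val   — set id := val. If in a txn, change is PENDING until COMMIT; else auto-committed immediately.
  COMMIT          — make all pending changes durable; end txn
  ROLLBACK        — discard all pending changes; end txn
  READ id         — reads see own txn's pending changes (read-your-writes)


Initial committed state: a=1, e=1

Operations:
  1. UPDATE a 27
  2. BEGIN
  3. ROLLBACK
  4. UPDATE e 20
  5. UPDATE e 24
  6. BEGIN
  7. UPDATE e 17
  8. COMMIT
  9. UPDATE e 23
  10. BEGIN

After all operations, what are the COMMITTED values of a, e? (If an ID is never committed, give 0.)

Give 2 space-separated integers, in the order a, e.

Answer: 27 23

Derivation:
Initial committed: {a=1, e=1}
Op 1: UPDATE a=27 (auto-commit; committed a=27)
Op 2: BEGIN: in_txn=True, pending={}
Op 3: ROLLBACK: discarded pending []; in_txn=False
Op 4: UPDATE e=20 (auto-commit; committed e=20)
Op 5: UPDATE e=24 (auto-commit; committed e=24)
Op 6: BEGIN: in_txn=True, pending={}
Op 7: UPDATE e=17 (pending; pending now {e=17})
Op 8: COMMIT: merged ['e'] into committed; committed now {a=27, e=17}
Op 9: UPDATE e=23 (auto-commit; committed e=23)
Op 10: BEGIN: in_txn=True, pending={}
Final committed: {a=27, e=23}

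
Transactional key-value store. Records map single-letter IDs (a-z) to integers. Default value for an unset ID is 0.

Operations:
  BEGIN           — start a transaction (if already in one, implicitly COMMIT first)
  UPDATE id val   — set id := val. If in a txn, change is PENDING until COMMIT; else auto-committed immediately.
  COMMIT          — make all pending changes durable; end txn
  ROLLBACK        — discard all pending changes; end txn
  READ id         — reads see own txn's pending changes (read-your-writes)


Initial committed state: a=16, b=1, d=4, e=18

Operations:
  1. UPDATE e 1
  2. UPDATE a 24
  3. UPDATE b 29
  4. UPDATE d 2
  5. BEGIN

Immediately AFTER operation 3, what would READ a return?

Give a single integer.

Answer: 24

Derivation:
Initial committed: {a=16, b=1, d=4, e=18}
Op 1: UPDATE e=1 (auto-commit; committed e=1)
Op 2: UPDATE a=24 (auto-commit; committed a=24)
Op 3: UPDATE b=29 (auto-commit; committed b=29)
After op 3: visible(a) = 24 (pending={}, committed={a=24, b=29, d=4, e=1})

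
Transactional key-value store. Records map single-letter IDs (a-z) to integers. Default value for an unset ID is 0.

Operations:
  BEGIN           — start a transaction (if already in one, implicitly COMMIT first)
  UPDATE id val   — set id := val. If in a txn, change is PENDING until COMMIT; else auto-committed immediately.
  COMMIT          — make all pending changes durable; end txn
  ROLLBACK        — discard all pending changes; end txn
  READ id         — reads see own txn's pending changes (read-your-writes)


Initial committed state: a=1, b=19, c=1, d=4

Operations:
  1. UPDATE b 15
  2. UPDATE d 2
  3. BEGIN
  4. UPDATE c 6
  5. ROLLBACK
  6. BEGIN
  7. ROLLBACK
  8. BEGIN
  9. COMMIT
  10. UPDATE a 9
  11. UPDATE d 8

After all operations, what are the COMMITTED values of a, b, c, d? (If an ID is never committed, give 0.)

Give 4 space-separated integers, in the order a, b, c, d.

Initial committed: {a=1, b=19, c=1, d=4}
Op 1: UPDATE b=15 (auto-commit; committed b=15)
Op 2: UPDATE d=2 (auto-commit; committed d=2)
Op 3: BEGIN: in_txn=True, pending={}
Op 4: UPDATE c=6 (pending; pending now {c=6})
Op 5: ROLLBACK: discarded pending ['c']; in_txn=False
Op 6: BEGIN: in_txn=True, pending={}
Op 7: ROLLBACK: discarded pending []; in_txn=False
Op 8: BEGIN: in_txn=True, pending={}
Op 9: COMMIT: merged [] into committed; committed now {a=1, b=15, c=1, d=2}
Op 10: UPDATE a=9 (auto-commit; committed a=9)
Op 11: UPDATE d=8 (auto-commit; committed d=8)
Final committed: {a=9, b=15, c=1, d=8}

Answer: 9 15 1 8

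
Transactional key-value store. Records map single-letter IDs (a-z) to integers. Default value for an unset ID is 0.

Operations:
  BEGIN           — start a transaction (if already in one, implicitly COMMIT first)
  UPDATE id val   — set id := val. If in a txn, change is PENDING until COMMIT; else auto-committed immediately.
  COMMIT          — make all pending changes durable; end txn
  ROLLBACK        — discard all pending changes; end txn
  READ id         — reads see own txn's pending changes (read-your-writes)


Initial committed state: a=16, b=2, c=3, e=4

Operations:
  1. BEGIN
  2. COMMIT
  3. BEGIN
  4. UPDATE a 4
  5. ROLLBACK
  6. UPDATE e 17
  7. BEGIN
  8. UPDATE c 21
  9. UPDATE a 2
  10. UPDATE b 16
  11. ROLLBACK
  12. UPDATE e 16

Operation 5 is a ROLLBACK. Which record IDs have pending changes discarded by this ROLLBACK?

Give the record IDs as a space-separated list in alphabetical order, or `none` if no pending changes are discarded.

Initial committed: {a=16, b=2, c=3, e=4}
Op 1: BEGIN: in_txn=True, pending={}
Op 2: COMMIT: merged [] into committed; committed now {a=16, b=2, c=3, e=4}
Op 3: BEGIN: in_txn=True, pending={}
Op 4: UPDATE a=4 (pending; pending now {a=4})
Op 5: ROLLBACK: discarded pending ['a']; in_txn=False
Op 6: UPDATE e=17 (auto-commit; committed e=17)
Op 7: BEGIN: in_txn=True, pending={}
Op 8: UPDATE c=21 (pending; pending now {c=21})
Op 9: UPDATE a=2 (pending; pending now {a=2, c=21})
Op 10: UPDATE b=16 (pending; pending now {a=2, b=16, c=21})
Op 11: ROLLBACK: discarded pending ['a', 'b', 'c']; in_txn=False
Op 12: UPDATE e=16 (auto-commit; committed e=16)
ROLLBACK at op 5 discards: ['a']

Answer: a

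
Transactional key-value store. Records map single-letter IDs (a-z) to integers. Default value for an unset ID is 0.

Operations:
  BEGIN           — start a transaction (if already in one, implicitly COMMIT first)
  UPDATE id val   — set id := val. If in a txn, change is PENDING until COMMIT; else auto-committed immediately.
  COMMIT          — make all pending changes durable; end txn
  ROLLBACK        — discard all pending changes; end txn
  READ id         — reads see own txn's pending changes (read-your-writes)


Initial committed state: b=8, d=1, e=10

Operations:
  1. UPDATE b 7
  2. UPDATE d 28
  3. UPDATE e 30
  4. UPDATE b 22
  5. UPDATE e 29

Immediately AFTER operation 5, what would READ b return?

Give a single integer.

Answer: 22

Derivation:
Initial committed: {b=8, d=1, e=10}
Op 1: UPDATE b=7 (auto-commit; committed b=7)
Op 2: UPDATE d=28 (auto-commit; committed d=28)
Op 3: UPDATE e=30 (auto-commit; committed e=30)
Op 4: UPDATE b=22 (auto-commit; committed b=22)
Op 5: UPDATE e=29 (auto-commit; committed e=29)
After op 5: visible(b) = 22 (pending={}, committed={b=22, d=28, e=29})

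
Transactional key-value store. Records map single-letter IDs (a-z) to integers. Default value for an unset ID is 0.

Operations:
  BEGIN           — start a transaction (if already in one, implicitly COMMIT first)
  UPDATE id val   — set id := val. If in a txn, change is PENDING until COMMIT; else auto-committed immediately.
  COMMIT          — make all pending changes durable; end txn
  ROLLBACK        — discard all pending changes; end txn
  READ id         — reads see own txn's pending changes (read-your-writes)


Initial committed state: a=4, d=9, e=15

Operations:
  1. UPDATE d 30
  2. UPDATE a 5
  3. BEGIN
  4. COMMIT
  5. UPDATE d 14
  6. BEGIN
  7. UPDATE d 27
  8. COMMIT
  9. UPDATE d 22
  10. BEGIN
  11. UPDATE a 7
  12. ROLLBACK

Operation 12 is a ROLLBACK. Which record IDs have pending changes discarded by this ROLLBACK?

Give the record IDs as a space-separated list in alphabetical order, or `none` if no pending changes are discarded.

Answer: a

Derivation:
Initial committed: {a=4, d=9, e=15}
Op 1: UPDATE d=30 (auto-commit; committed d=30)
Op 2: UPDATE a=5 (auto-commit; committed a=5)
Op 3: BEGIN: in_txn=True, pending={}
Op 4: COMMIT: merged [] into committed; committed now {a=5, d=30, e=15}
Op 5: UPDATE d=14 (auto-commit; committed d=14)
Op 6: BEGIN: in_txn=True, pending={}
Op 7: UPDATE d=27 (pending; pending now {d=27})
Op 8: COMMIT: merged ['d'] into committed; committed now {a=5, d=27, e=15}
Op 9: UPDATE d=22 (auto-commit; committed d=22)
Op 10: BEGIN: in_txn=True, pending={}
Op 11: UPDATE a=7 (pending; pending now {a=7})
Op 12: ROLLBACK: discarded pending ['a']; in_txn=False
ROLLBACK at op 12 discards: ['a']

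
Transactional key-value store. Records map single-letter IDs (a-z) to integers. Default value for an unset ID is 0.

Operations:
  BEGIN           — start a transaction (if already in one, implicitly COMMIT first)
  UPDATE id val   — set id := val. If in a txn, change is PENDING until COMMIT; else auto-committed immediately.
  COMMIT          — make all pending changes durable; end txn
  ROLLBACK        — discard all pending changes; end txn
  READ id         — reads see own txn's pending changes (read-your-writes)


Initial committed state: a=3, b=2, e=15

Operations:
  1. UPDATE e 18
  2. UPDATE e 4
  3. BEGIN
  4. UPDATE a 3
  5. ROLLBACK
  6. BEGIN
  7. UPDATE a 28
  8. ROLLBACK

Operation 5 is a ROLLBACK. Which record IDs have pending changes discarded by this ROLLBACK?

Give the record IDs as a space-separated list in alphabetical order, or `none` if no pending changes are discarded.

Initial committed: {a=3, b=2, e=15}
Op 1: UPDATE e=18 (auto-commit; committed e=18)
Op 2: UPDATE e=4 (auto-commit; committed e=4)
Op 3: BEGIN: in_txn=True, pending={}
Op 4: UPDATE a=3 (pending; pending now {a=3})
Op 5: ROLLBACK: discarded pending ['a']; in_txn=False
Op 6: BEGIN: in_txn=True, pending={}
Op 7: UPDATE a=28 (pending; pending now {a=28})
Op 8: ROLLBACK: discarded pending ['a']; in_txn=False
ROLLBACK at op 5 discards: ['a']

Answer: a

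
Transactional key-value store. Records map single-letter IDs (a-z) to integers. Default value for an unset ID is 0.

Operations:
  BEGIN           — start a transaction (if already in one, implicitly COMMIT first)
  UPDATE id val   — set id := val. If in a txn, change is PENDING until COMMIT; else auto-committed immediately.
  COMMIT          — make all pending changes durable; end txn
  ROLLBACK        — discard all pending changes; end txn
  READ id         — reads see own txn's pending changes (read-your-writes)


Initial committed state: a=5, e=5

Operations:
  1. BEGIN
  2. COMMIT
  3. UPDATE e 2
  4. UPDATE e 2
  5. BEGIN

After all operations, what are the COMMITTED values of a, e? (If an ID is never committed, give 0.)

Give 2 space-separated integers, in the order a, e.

Initial committed: {a=5, e=5}
Op 1: BEGIN: in_txn=True, pending={}
Op 2: COMMIT: merged [] into committed; committed now {a=5, e=5}
Op 3: UPDATE e=2 (auto-commit; committed e=2)
Op 4: UPDATE e=2 (auto-commit; committed e=2)
Op 5: BEGIN: in_txn=True, pending={}
Final committed: {a=5, e=2}

Answer: 5 2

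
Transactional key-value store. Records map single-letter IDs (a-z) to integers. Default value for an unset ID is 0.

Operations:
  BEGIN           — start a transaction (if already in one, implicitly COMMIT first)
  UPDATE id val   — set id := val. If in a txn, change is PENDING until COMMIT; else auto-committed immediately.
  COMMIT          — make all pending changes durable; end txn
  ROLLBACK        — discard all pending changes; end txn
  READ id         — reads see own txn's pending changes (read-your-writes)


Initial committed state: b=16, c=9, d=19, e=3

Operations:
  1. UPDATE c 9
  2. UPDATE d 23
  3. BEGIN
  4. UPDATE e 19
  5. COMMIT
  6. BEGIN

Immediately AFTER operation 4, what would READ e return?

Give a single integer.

Initial committed: {b=16, c=9, d=19, e=3}
Op 1: UPDATE c=9 (auto-commit; committed c=9)
Op 2: UPDATE d=23 (auto-commit; committed d=23)
Op 3: BEGIN: in_txn=True, pending={}
Op 4: UPDATE e=19 (pending; pending now {e=19})
After op 4: visible(e) = 19 (pending={e=19}, committed={b=16, c=9, d=23, e=3})

Answer: 19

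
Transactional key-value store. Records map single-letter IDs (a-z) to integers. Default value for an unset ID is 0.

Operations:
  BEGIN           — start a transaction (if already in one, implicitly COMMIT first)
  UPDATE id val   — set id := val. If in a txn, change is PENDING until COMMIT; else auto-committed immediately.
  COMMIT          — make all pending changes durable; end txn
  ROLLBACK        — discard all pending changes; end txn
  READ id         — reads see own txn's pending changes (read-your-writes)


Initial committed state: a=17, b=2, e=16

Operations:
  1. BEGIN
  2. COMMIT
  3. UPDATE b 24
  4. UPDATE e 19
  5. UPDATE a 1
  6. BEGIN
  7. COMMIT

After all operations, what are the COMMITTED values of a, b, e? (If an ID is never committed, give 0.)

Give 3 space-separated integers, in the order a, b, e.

Initial committed: {a=17, b=2, e=16}
Op 1: BEGIN: in_txn=True, pending={}
Op 2: COMMIT: merged [] into committed; committed now {a=17, b=2, e=16}
Op 3: UPDATE b=24 (auto-commit; committed b=24)
Op 4: UPDATE e=19 (auto-commit; committed e=19)
Op 5: UPDATE a=1 (auto-commit; committed a=1)
Op 6: BEGIN: in_txn=True, pending={}
Op 7: COMMIT: merged [] into committed; committed now {a=1, b=24, e=19}
Final committed: {a=1, b=24, e=19}

Answer: 1 24 19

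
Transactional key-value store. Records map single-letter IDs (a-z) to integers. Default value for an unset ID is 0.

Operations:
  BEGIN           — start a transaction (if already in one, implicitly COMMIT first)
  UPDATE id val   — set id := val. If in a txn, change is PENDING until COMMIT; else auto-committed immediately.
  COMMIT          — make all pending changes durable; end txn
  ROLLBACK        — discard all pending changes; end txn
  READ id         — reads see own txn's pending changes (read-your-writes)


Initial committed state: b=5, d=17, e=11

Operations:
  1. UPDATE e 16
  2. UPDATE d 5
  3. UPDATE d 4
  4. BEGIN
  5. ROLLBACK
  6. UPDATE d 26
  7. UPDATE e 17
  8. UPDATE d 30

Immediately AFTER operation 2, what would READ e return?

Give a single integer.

Answer: 16

Derivation:
Initial committed: {b=5, d=17, e=11}
Op 1: UPDATE e=16 (auto-commit; committed e=16)
Op 2: UPDATE d=5 (auto-commit; committed d=5)
After op 2: visible(e) = 16 (pending={}, committed={b=5, d=5, e=16})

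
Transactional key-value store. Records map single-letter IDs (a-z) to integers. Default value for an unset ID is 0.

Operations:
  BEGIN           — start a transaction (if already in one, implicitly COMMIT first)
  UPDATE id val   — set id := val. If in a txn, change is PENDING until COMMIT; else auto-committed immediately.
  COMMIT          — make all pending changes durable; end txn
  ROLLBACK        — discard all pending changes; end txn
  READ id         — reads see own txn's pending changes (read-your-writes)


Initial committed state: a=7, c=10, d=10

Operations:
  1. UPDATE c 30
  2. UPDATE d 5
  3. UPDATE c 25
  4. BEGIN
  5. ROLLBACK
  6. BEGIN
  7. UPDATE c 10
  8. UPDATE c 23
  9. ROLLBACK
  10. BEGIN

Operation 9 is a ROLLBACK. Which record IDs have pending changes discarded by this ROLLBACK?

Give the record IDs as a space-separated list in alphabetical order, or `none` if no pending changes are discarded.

Initial committed: {a=7, c=10, d=10}
Op 1: UPDATE c=30 (auto-commit; committed c=30)
Op 2: UPDATE d=5 (auto-commit; committed d=5)
Op 3: UPDATE c=25 (auto-commit; committed c=25)
Op 4: BEGIN: in_txn=True, pending={}
Op 5: ROLLBACK: discarded pending []; in_txn=False
Op 6: BEGIN: in_txn=True, pending={}
Op 7: UPDATE c=10 (pending; pending now {c=10})
Op 8: UPDATE c=23 (pending; pending now {c=23})
Op 9: ROLLBACK: discarded pending ['c']; in_txn=False
Op 10: BEGIN: in_txn=True, pending={}
ROLLBACK at op 9 discards: ['c']

Answer: c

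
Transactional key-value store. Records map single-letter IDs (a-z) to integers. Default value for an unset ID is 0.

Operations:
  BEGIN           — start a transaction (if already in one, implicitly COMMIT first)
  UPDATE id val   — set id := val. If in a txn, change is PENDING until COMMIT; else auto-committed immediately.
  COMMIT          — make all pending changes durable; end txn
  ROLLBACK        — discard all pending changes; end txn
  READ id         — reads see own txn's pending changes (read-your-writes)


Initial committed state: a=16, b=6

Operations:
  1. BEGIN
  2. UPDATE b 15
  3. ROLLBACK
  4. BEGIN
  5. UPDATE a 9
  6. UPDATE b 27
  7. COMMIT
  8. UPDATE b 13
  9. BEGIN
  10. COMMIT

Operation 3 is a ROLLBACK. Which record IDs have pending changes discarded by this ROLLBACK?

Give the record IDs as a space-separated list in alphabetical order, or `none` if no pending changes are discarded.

Answer: b

Derivation:
Initial committed: {a=16, b=6}
Op 1: BEGIN: in_txn=True, pending={}
Op 2: UPDATE b=15 (pending; pending now {b=15})
Op 3: ROLLBACK: discarded pending ['b']; in_txn=False
Op 4: BEGIN: in_txn=True, pending={}
Op 5: UPDATE a=9 (pending; pending now {a=9})
Op 6: UPDATE b=27 (pending; pending now {a=9, b=27})
Op 7: COMMIT: merged ['a', 'b'] into committed; committed now {a=9, b=27}
Op 8: UPDATE b=13 (auto-commit; committed b=13)
Op 9: BEGIN: in_txn=True, pending={}
Op 10: COMMIT: merged [] into committed; committed now {a=9, b=13}
ROLLBACK at op 3 discards: ['b']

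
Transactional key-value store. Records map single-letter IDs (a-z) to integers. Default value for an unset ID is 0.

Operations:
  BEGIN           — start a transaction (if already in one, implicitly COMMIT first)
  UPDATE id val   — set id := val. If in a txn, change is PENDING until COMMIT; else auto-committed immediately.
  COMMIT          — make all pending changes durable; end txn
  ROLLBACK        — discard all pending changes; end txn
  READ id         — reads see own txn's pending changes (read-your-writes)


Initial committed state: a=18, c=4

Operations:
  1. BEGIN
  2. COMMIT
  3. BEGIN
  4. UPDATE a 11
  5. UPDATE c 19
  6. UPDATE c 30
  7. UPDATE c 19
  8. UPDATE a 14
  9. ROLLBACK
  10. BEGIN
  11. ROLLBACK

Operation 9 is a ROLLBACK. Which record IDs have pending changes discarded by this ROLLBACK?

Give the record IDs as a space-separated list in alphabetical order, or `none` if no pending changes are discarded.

Answer: a c

Derivation:
Initial committed: {a=18, c=4}
Op 1: BEGIN: in_txn=True, pending={}
Op 2: COMMIT: merged [] into committed; committed now {a=18, c=4}
Op 3: BEGIN: in_txn=True, pending={}
Op 4: UPDATE a=11 (pending; pending now {a=11})
Op 5: UPDATE c=19 (pending; pending now {a=11, c=19})
Op 6: UPDATE c=30 (pending; pending now {a=11, c=30})
Op 7: UPDATE c=19 (pending; pending now {a=11, c=19})
Op 8: UPDATE a=14 (pending; pending now {a=14, c=19})
Op 9: ROLLBACK: discarded pending ['a', 'c']; in_txn=False
Op 10: BEGIN: in_txn=True, pending={}
Op 11: ROLLBACK: discarded pending []; in_txn=False
ROLLBACK at op 9 discards: ['a', 'c']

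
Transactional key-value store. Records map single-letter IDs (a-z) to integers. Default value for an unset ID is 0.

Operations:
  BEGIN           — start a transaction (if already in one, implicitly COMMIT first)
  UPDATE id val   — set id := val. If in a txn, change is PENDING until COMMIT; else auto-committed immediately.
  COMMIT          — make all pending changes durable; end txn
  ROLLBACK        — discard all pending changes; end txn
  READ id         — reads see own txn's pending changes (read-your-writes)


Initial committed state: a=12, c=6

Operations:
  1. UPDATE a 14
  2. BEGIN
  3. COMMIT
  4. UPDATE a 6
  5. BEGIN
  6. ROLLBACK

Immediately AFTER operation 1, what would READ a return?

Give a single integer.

Initial committed: {a=12, c=6}
Op 1: UPDATE a=14 (auto-commit; committed a=14)
After op 1: visible(a) = 14 (pending={}, committed={a=14, c=6})

Answer: 14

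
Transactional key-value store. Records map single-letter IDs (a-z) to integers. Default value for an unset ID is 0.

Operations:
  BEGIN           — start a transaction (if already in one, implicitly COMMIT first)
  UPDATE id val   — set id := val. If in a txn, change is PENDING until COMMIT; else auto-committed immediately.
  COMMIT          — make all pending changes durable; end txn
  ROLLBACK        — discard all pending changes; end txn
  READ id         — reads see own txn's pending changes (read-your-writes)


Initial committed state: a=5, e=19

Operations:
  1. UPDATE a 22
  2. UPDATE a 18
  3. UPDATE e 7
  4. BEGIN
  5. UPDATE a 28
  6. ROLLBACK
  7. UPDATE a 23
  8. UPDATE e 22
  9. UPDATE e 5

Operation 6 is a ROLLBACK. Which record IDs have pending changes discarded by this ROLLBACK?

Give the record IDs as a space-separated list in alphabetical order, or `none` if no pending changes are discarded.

Initial committed: {a=5, e=19}
Op 1: UPDATE a=22 (auto-commit; committed a=22)
Op 2: UPDATE a=18 (auto-commit; committed a=18)
Op 3: UPDATE e=7 (auto-commit; committed e=7)
Op 4: BEGIN: in_txn=True, pending={}
Op 5: UPDATE a=28 (pending; pending now {a=28})
Op 6: ROLLBACK: discarded pending ['a']; in_txn=False
Op 7: UPDATE a=23 (auto-commit; committed a=23)
Op 8: UPDATE e=22 (auto-commit; committed e=22)
Op 9: UPDATE e=5 (auto-commit; committed e=5)
ROLLBACK at op 6 discards: ['a']

Answer: a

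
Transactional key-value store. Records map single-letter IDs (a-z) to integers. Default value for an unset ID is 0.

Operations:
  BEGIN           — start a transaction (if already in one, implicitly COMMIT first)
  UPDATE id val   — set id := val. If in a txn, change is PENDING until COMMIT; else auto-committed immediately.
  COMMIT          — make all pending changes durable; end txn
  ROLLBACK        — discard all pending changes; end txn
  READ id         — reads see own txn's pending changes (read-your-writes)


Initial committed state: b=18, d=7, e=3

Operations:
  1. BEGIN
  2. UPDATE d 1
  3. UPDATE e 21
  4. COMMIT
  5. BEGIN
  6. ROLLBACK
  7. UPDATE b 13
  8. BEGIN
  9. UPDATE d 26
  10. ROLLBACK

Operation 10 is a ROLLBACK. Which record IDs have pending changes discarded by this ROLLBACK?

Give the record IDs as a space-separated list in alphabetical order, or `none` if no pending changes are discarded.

Initial committed: {b=18, d=7, e=3}
Op 1: BEGIN: in_txn=True, pending={}
Op 2: UPDATE d=1 (pending; pending now {d=1})
Op 3: UPDATE e=21 (pending; pending now {d=1, e=21})
Op 4: COMMIT: merged ['d', 'e'] into committed; committed now {b=18, d=1, e=21}
Op 5: BEGIN: in_txn=True, pending={}
Op 6: ROLLBACK: discarded pending []; in_txn=False
Op 7: UPDATE b=13 (auto-commit; committed b=13)
Op 8: BEGIN: in_txn=True, pending={}
Op 9: UPDATE d=26 (pending; pending now {d=26})
Op 10: ROLLBACK: discarded pending ['d']; in_txn=False
ROLLBACK at op 10 discards: ['d']

Answer: d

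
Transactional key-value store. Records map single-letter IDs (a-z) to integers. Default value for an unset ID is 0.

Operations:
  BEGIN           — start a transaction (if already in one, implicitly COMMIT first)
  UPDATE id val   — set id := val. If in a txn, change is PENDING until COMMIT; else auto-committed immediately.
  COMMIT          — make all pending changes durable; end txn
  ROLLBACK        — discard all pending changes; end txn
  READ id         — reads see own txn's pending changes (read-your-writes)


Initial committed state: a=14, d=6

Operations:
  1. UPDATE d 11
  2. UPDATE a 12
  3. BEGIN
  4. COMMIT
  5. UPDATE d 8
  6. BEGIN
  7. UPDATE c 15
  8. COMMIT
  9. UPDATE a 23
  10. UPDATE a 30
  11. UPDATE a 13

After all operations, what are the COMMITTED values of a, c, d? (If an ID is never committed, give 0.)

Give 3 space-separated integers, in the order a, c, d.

Answer: 13 15 8

Derivation:
Initial committed: {a=14, d=6}
Op 1: UPDATE d=11 (auto-commit; committed d=11)
Op 2: UPDATE a=12 (auto-commit; committed a=12)
Op 3: BEGIN: in_txn=True, pending={}
Op 4: COMMIT: merged [] into committed; committed now {a=12, d=11}
Op 5: UPDATE d=8 (auto-commit; committed d=8)
Op 6: BEGIN: in_txn=True, pending={}
Op 7: UPDATE c=15 (pending; pending now {c=15})
Op 8: COMMIT: merged ['c'] into committed; committed now {a=12, c=15, d=8}
Op 9: UPDATE a=23 (auto-commit; committed a=23)
Op 10: UPDATE a=30 (auto-commit; committed a=30)
Op 11: UPDATE a=13 (auto-commit; committed a=13)
Final committed: {a=13, c=15, d=8}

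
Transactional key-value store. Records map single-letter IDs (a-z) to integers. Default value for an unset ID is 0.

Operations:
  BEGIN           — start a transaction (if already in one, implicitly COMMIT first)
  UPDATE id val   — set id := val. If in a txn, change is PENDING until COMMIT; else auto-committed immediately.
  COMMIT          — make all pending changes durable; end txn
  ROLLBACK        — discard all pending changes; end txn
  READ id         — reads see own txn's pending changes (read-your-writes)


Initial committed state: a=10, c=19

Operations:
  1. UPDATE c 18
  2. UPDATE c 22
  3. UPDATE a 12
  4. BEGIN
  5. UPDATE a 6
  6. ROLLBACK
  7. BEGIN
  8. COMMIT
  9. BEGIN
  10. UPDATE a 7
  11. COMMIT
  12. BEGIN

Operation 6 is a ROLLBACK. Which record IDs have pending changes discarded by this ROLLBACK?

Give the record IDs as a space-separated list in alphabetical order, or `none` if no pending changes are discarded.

Answer: a

Derivation:
Initial committed: {a=10, c=19}
Op 1: UPDATE c=18 (auto-commit; committed c=18)
Op 2: UPDATE c=22 (auto-commit; committed c=22)
Op 3: UPDATE a=12 (auto-commit; committed a=12)
Op 4: BEGIN: in_txn=True, pending={}
Op 5: UPDATE a=6 (pending; pending now {a=6})
Op 6: ROLLBACK: discarded pending ['a']; in_txn=False
Op 7: BEGIN: in_txn=True, pending={}
Op 8: COMMIT: merged [] into committed; committed now {a=12, c=22}
Op 9: BEGIN: in_txn=True, pending={}
Op 10: UPDATE a=7 (pending; pending now {a=7})
Op 11: COMMIT: merged ['a'] into committed; committed now {a=7, c=22}
Op 12: BEGIN: in_txn=True, pending={}
ROLLBACK at op 6 discards: ['a']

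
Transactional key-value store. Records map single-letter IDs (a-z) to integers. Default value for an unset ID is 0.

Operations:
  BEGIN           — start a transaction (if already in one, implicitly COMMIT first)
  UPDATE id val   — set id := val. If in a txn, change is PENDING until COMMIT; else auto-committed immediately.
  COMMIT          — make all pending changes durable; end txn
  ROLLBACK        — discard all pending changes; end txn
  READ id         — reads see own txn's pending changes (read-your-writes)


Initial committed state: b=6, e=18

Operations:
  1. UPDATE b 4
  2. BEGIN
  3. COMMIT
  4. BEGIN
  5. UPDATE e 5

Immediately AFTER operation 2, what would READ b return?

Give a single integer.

Initial committed: {b=6, e=18}
Op 1: UPDATE b=4 (auto-commit; committed b=4)
Op 2: BEGIN: in_txn=True, pending={}
After op 2: visible(b) = 4 (pending={}, committed={b=4, e=18})

Answer: 4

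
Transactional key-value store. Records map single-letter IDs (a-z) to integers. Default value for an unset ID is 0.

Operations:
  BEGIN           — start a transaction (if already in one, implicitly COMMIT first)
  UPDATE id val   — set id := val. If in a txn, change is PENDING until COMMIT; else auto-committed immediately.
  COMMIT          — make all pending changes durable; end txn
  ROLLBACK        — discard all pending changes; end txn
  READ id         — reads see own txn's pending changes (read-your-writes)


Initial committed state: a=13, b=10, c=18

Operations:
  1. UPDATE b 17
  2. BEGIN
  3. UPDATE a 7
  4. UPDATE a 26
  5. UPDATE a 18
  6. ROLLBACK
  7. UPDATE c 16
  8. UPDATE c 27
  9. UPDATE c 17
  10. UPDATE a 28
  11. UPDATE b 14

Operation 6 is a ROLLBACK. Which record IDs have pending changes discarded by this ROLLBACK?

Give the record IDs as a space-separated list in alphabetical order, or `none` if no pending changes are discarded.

Answer: a

Derivation:
Initial committed: {a=13, b=10, c=18}
Op 1: UPDATE b=17 (auto-commit; committed b=17)
Op 2: BEGIN: in_txn=True, pending={}
Op 3: UPDATE a=7 (pending; pending now {a=7})
Op 4: UPDATE a=26 (pending; pending now {a=26})
Op 5: UPDATE a=18 (pending; pending now {a=18})
Op 6: ROLLBACK: discarded pending ['a']; in_txn=False
Op 7: UPDATE c=16 (auto-commit; committed c=16)
Op 8: UPDATE c=27 (auto-commit; committed c=27)
Op 9: UPDATE c=17 (auto-commit; committed c=17)
Op 10: UPDATE a=28 (auto-commit; committed a=28)
Op 11: UPDATE b=14 (auto-commit; committed b=14)
ROLLBACK at op 6 discards: ['a']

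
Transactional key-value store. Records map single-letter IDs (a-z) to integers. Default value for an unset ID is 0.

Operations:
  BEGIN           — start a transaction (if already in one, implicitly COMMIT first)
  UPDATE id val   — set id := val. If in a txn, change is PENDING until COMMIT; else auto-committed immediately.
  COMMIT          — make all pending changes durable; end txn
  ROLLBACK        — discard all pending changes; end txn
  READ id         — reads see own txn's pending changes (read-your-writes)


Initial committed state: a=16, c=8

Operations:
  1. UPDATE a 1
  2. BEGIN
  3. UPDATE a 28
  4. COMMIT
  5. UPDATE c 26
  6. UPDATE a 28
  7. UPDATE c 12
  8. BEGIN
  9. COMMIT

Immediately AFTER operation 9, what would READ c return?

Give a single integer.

Answer: 12

Derivation:
Initial committed: {a=16, c=8}
Op 1: UPDATE a=1 (auto-commit; committed a=1)
Op 2: BEGIN: in_txn=True, pending={}
Op 3: UPDATE a=28 (pending; pending now {a=28})
Op 4: COMMIT: merged ['a'] into committed; committed now {a=28, c=8}
Op 5: UPDATE c=26 (auto-commit; committed c=26)
Op 6: UPDATE a=28 (auto-commit; committed a=28)
Op 7: UPDATE c=12 (auto-commit; committed c=12)
Op 8: BEGIN: in_txn=True, pending={}
Op 9: COMMIT: merged [] into committed; committed now {a=28, c=12}
After op 9: visible(c) = 12 (pending={}, committed={a=28, c=12})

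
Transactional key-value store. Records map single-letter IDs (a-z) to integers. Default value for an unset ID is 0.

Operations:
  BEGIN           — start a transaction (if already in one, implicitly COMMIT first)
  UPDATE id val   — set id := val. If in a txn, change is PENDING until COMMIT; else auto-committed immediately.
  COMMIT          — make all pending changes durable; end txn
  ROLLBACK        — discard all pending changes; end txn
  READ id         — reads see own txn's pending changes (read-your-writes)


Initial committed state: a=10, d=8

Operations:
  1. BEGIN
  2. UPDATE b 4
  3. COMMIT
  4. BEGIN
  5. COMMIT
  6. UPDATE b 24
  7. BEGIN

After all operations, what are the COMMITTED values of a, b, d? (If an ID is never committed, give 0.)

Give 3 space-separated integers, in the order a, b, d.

Answer: 10 24 8

Derivation:
Initial committed: {a=10, d=8}
Op 1: BEGIN: in_txn=True, pending={}
Op 2: UPDATE b=4 (pending; pending now {b=4})
Op 3: COMMIT: merged ['b'] into committed; committed now {a=10, b=4, d=8}
Op 4: BEGIN: in_txn=True, pending={}
Op 5: COMMIT: merged [] into committed; committed now {a=10, b=4, d=8}
Op 6: UPDATE b=24 (auto-commit; committed b=24)
Op 7: BEGIN: in_txn=True, pending={}
Final committed: {a=10, b=24, d=8}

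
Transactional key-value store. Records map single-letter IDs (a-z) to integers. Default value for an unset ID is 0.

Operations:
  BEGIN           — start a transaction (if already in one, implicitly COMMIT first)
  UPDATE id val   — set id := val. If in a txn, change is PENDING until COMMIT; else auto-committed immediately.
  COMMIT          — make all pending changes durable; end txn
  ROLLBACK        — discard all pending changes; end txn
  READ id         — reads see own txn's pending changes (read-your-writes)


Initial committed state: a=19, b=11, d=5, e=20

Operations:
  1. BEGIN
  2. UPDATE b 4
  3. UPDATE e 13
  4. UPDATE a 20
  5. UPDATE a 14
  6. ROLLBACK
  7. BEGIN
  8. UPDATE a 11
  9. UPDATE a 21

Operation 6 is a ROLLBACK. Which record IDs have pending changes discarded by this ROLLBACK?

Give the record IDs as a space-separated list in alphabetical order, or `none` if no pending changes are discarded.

Initial committed: {a=19, b=11, d=5, e=20}
Op 1: BEGIN: in_txn=True, pending={}
Op 2: UPDATE b=4 (pending; pending now {b=4})
Op 3: UPDATE e=13 (pending; pending now {b=4, e=13})
Op 4: UPDATE a=20 (pending; pending now {a=20, b=4, e=13})
Op 5: UPDATE a=14 (pending; pending now {a=14, b=4, e=13})
Op 6: ROLLBACK: discarded pending ['a', 'b', 'e']; in_txn=False
Op 7: BEGIN: in_txn=True, pending={}
Op 8: UPDATE a=11 (pending; pending now {a=11})
Op 9: UPDATE a=21 (pending; pending now {a=21})
ROLLBACK at op 6 discards: ['a', 'b', 'e']

Answer: a b e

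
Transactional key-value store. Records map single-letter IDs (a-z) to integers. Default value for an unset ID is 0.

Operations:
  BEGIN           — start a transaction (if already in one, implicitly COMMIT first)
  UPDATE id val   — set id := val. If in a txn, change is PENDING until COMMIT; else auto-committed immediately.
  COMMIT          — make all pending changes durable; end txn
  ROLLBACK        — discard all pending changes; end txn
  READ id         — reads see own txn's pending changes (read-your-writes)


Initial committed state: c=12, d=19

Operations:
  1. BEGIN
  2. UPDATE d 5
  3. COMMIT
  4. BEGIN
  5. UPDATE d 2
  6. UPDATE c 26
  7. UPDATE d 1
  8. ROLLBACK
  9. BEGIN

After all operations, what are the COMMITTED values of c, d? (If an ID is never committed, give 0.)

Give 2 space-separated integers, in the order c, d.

Answer: 12 5

Derivation:
Initial committed: {c=12, d=19}
Op 1: BEGIN: in_txn=True, pending={}
Op 2: UPDATE d=5 (pending; pending now {d=5})
Op 3: COMMIT: merged ['d'] into committed; committed now {c=12, d=5}
Op 4: BEGIN: in_txn=True, pending={}
Op 5: UPDATE d=2 (pending; pending now {d=2})
Op 6: UPDATE c=26 (pending; pending now {c=26, d=2})
Op 7: UPDATE d=1 (pending; pending now {c=26, d=1})
Op 8: ROLLBACK: discarded pending ['c', 'd']; in_txn=False
Op 9: BEGIN: in_txn=True, pending={}
Final committed: {c=12, d=5}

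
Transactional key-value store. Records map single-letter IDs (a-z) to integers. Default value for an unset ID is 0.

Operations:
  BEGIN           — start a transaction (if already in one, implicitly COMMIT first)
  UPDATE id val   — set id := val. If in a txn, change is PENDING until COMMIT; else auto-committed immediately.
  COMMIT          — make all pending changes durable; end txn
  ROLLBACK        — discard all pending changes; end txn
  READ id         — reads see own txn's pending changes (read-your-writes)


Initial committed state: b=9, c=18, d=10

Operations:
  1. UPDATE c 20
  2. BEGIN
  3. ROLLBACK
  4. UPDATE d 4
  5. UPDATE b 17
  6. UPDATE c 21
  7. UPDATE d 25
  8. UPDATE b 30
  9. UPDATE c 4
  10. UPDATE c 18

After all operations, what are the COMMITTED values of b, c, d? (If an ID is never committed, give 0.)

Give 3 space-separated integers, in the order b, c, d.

Answer: 30 18 25

Derivation:
Initial committed: {b=9, c=18, d=10}
Op 1: UPDATE c=20 (auto-commit; committed c=20)
Op 2: BEGIN: in_txn=True, pending={}
Op 3: ROLLBACK: discarded pending []; in_txn=False
Op 4: UPDATE d=4 (auto-commit; committed d=4)
Op 5: UPDATE b=17 (auto-commit; committed b=17)
Op 6: UPDATE c=21 (auto-commit; committed c=21)
Op 7: UPDATE d=25 (auto-commit; committed d=25)
Op 8: UPDATE b=30 (auto-commit; committed b=30)
Op 9: UPDATE c=4 (auto-commit; committed c=4)
Op 10: UPDATE c=18 (auto-commit; committed c=18)
Final committed: {b=30, c=18, d=25}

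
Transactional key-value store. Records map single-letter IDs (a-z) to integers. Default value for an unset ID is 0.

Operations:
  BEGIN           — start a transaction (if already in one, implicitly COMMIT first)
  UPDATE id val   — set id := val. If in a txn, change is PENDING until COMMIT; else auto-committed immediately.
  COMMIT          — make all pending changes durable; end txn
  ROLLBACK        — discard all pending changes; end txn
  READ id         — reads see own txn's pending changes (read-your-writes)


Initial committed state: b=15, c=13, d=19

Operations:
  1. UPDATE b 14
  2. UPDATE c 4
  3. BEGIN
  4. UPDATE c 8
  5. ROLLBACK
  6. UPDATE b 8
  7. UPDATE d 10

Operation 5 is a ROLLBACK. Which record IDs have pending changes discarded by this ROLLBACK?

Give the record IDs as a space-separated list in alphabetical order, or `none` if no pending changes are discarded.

Answer: c

Derivation:
Initial committed: {b=15, c=13, d=19}
Op 1: UPDATE b=14 (auto-commit; committed b=14)
Op 2: UPDATE c=4 (auto-commit; committed c=4)
Op 3: BEGIN: in_txn=True, pending={}
Op 4: UPDATE c=8 (pending; pending now {c=8})
Op 5: ROLLBACK: discarded pending ['c']; in_txn=False
Op 6: UPDATE b=8 (auto-commit; committed b=8)
Op 7: UPDATE d=10 (auto-commit; committed d=10)
ROLLBACK at op 5 discards: ['c']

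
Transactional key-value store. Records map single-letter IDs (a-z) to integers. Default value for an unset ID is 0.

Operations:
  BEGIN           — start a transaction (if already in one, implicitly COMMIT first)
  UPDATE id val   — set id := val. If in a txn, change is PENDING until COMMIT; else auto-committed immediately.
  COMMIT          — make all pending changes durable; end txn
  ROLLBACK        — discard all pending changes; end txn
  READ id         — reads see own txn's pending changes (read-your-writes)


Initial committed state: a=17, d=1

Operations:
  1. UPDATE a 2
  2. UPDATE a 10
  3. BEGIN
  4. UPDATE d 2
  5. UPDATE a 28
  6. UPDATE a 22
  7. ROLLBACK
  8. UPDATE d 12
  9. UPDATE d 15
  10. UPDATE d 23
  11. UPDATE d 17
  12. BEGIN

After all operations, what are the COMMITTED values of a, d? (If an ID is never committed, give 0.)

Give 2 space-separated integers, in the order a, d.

Initial committed: {a=17, d=1}
Op 1: UPDATE a=2 (auto-commit; committed a=2)
Op 2: UPDATE a=10 (auto-commit; committed a=10)
Op 3: BEGIN: in_txn=True, pending={}
Op 4: UPDATE d=2 (pending; pending now {d=2})
Op 5: UPDATE a=28 (pending; pending now {a=28, d=2})
Op 6: UPDATE a=22 (pending; pending now {a=22, d=2})
Op 7: ROLLBACK: discarded pending ['a', 'd']; in_txn=False
Op 8: UPDATE d=12 (auto-commit; committed d=12)
Op 9: UPDATE d=15 (auto-commit; committed d=15)
Op 10: UPDATE d=23 (auto-commit; committed d=23)
Op 11: UPDATE d=17 (auto-commit; committed d=17)
Op 12: BEGIN: in_txn=True, pending={}
Final committed: {a=10, d=17}

Answer: 10 17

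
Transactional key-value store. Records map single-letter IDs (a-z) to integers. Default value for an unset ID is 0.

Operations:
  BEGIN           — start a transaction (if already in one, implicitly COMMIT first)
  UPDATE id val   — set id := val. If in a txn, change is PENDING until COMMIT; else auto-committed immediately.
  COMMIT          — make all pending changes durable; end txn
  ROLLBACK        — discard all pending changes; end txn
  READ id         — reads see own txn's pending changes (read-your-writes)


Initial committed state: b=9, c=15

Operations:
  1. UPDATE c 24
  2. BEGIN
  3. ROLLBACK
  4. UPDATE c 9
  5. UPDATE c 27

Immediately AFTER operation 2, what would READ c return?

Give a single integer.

Initial committed: {b=9, c=15}
Op 1: UPDATE c=24 (auto-commit; committed c=24)
Op 2: BEGIN: in_txn=True, pending={}
After op 2: visible(c) = 24 (pending={}, committed={b=9, c=24})

Answer: 24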